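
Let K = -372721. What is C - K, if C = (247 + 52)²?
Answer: 462122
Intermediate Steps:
C = 89401 (C = 299² = 89401)
C - K = 89401 - 1*(-372721) = 89401 + 372721 = 462122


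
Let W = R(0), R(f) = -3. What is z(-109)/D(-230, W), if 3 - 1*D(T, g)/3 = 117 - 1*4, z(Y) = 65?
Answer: -13/66 ≈ -0.19697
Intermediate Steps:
W = -3
D(T, g) = -330 (D(T, g) = 9 - 3*(117 - 1*4) = 9 - 3*(117 - 4) = 9 - 3*113 = 9 - 339 = -330)
z(-109)/D(-230, W) = 65/(-330) = 65*(-1/330) = -13/66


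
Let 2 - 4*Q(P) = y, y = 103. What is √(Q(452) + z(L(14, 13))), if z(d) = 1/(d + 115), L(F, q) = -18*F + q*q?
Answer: I*√1614/8 ≈ 5.0218*I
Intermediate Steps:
L(F, q) = q² - 18*F (L(F, q) = -18*F + q² = q² - 18*F)
z(d) = 1/(115 + d)
Q(P) = -101/4 (Q(P) = ½ - ¼*103 = ½ - 103/4 = -101/4)
√(Q(452) + z(L(14, 13))) = √(-101/4 + 1/(115 + (13² - 18*14))) = √(-101/4 + 1/(115 + (169 - 252))) = √(-101/4 + 1/(115 - 83)) = √(-101/4 + 1/32) = √(-807/32) = I*√1614/8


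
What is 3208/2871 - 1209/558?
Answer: -6025/5742 ≈ -1.0493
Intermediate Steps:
3208/2871 - 1209/558 = 3208*(1/2871) - 1209*1/558 = 3208/2871 - 13/6 = -6025/5742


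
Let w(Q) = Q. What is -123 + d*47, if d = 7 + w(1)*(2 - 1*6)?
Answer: 18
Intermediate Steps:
d = 3 (d = 7 + 1*(2 - 1*6) = 7 + 1*(2 - 6) = 7 + 1*(-4) = 7 - 4 = 3)
-123 + d*47 = -123 + 3*47 = -123 + 141 = 18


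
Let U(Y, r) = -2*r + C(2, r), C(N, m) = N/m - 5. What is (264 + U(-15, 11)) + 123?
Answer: 3962/11 ≈ 360.18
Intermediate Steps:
C(N, m) = -5 + N/m
U(Y, r) = -5 - 2*r + 2/r (U(Y, r) = -2*r + (-5 + 2/r) = -5 - 2*r + 2/r)
(264 + U(-15, 11)) + 123 = (264 + (-5 - 2*11 + 2/11)) + 123 = (264 + (-5 - 22 + 2*(1/11))) + 123 = (264 + (-5 - 22 + 2/11)) + 123 = (264 - 295/11) + 123 = 2609/11 + 123 = 3962/11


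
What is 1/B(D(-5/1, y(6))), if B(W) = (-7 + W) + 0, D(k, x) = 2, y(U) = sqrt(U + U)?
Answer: -1/5 ≈ -0.20000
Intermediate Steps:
y(U) = sqrt(2)*sqrt(U) (y(U) = sqrt(2*U) = sqrt(2)*sqrt(U))
B(W) = -7 + W
1/B(D(-5/1, y(6))) = 1/(-7 + 2) = 1/(-5) = -1/5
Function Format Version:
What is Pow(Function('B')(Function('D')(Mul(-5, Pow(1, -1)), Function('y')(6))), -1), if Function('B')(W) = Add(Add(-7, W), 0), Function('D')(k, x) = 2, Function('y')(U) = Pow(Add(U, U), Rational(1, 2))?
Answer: Rational(-1, 5) ≈ -0.20000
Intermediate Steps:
Function('y')(U) = Mul(Pow(2, Rational(1, 2)), Pow(U, Rational(1, 2))) (Function('y')(U) = Pow(Mul(2, U), Rational(1, 2)) = Mul(Pow(2, Rational(1, 2)), Pow(U, Rational(1, 2))))
Function('B')(W) = Add(-7, W)
Pow(Function('B')(Function('D')(Mul(-5, Pow(1, -1)), Function('y')(6))), -1) = Pow(Add(-7, 2), -1) = Pow(-5, -1) = Rational(-1, 5)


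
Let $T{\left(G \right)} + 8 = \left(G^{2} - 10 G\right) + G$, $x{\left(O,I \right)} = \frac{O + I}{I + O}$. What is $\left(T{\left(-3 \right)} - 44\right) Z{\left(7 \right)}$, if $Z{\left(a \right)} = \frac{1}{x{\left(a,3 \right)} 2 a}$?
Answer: $- \frac{8}{7} \approx -1.1429$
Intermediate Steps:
$x{\left(O,I \right)} = 1$ ($x{\left(O,I \right)} = \frac{I + O}{I + O} = 1$)
$T{\left(G \right)} = -8 + G^{2} - 9 G$ ($T{\left(G \right)} = -8 + \left(\left(G^{2} - 10 G\right) + G\right) = -8 + \left(G^{2} - 9 G\right) = -8 + G^{2} - 9 G$)
$Z{\left(a \right)} = \frac{1}{2 a}$ ($Z{\left(a \right)} = \frac{1}{1 \cdot 2 a} = \frac{1}{2 a}$)
$\left(T{\left(-3 \right)} - 44\right) Z{\left(7 \right)} = \left(\left(-8 + \left(-3\right)^{2} - -27\right) - 44\right) \frac{1}{2 \cdot 7} = \left(\left(-8 + 9 + 27\right) - 44\right) \frac{1}{2} \cdot \frac{1}{7} = \left(28 - 44\right) \frac{1}{14} = \left(-16\right) \frac{1}{14} = - \frac{8}{7}$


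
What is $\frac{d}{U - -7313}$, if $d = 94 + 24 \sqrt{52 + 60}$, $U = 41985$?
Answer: $\frac{47}{24649} + \frac{48 \sqrt{7}}{24649} \approx 0.0070589$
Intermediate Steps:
$d = 94 + 96 \sqrt{7}$ ($d = 94 + 24 \sqrt{112} = 94 + 24 \cdot 4 \sqrt{7} = 94 + 96 \sqrt{7} \approx 347.99$)
$\frac{d}{U - -7313} = \frac{94 + 96 \sqrt{7}}{41985 - -7313} = \frac{94 + 96 \sqrt{7}}{41985 + 7313} = \frac{94 + 96 \sqrt{7}}{49298} = \left(94 + 96 \sqrt{7}\right) \frac{1}{49298} = \frac{47}{24649} + \frac{48 \sqrt{7}}{24649}$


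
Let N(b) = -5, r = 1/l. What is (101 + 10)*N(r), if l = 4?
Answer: -555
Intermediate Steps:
r = ¼ (r = 1/4 = ¼ ≈ 0.25000)
(101 + 10)*N(r) = (101 + 10)*(-5) = 111*(-5) = -555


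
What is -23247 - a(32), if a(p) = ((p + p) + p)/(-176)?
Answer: -255711/11 ≈ -23246.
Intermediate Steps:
a(p) = -3*p/176 (a(p) = (2*p + p)*(-1/176) = (3*p)*(-1/176) = -3*p/176)
-23247 - a(32) = -23247 - (-3)*32/176 = -23247 - 1*(-6/11) = -23247 + 6/11 = -255711/11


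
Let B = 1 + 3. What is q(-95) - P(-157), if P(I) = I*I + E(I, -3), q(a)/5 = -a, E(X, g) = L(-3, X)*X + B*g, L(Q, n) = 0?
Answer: -24162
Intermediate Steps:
B = 4
E(X, g) = 4*g (E(X, g) = 0*X + 4*g = 0 + 4*g = 4*g)
q(a) = -5*a (q(a) = 5*(-a) = -5*a)
P(I) = -12 + I² (P(I) = I*I + 4*(-3) = I² - 12 = -12 + I²)
q(-95) - P(-157) = -5*(-95) - (-12 + (-157)²) = 475 - (-12 + 24649) = 475 - 1*24637 = 475 - 24637 = -24162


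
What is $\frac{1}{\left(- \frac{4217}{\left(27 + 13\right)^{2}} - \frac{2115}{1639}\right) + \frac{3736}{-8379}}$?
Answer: $- \frac{21973089600}{96064646677} \approx -0.22873$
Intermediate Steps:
$\frac{1}{\left(- \frac{4217}{\left(27 + 13\right)^{2}} - \frac{2115}{1639}\right) + \frac{3736}{-8379}} = \frac{1}{\left(- \frac{4217}{40^{2}} - \frac{2115}{1639}\right) + 3736 \left(- \frac{1}{8379}\right)} = \frac{1}{\left(- \frac{4217}{1600} - \frac{2115}{1639}\right) - \frac{3736}{8379}} = \frac{1}{- \frac{10295663}{2622400} - \frac{3736}{8379}} = \frac{1}{- \frac{96064646677}{21973089600}} = - \frac{21973089600}{96064646677}$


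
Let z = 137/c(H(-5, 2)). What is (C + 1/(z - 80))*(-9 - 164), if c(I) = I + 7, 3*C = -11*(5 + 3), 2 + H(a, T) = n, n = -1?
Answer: 929356/183 ≈ 5078.4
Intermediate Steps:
H(a, T) = -3 (H(a, T) = -2 - 1 = -3)
C = -88/3 (C = (-11*(5 + 3))/3 = (-11*8)/3 = (1/3)*(-88) = -88/3 ≈ -29.333)
c(I) = 7 + I
z = 137/4 (z = 137/(7 - 3) = 137/4 ≈ 34.250)
(C + 1/(z - 80))*(-9 - 164) = (-88/3 + 1/(137/4 - 80))*(-9 - 164) = (-88/3 + 1/(-183/4))*(-173) = (-88/3 - 4/183)*(-173) = -5372/183*(-173) = 929356/183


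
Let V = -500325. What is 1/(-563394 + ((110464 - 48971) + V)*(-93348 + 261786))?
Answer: -1/73916547810 ≈ -1.3529e-11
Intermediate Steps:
1/(-563394 + ((110464 - 48971) + V)*(-93348 + 261786)) = 1/(-563394 + ((110464 - 48971) - 500325)*(-93348 + 261786)) = 1/(-563394 + (61493 - 500325)*168438) = 1/(-563394 - 438832*168438) = 1/(-563394 - 73915984416) = 1/(-73916547810) = -1/73916547810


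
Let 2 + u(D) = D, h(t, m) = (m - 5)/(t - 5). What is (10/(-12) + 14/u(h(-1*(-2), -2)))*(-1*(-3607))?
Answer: 890929/6 ≈ 1.4849e+5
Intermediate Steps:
h(t, m) = (-5 + m)/(-5 + t)
u(D) = -2 + D
(10/(-12) + 14/u(h(-1*(-2), -2)))*(-1*(-3607)) = (10/(-12) + 14/(-2 + (-5 - 2)/(-5 - 1*(-2))))*(-1*(-3607)) = (10*(-1/12) + 14/(-2 - 7/(-5 + 2)))*3607 = (-⅚ + 14/(-2 - 7/(-3)))*3607 = (-⅚ + 14/(-2 - ⅓*(-7)))*3607 = (-⅚ + 14/(-2 + 7/3))*3607 = (-⅚ + 14/(⅓))*3607 = (-⅚ + 14*3)*3607 = (-⅚ + 42)*3607 = (247/6)*3607 = 890929/6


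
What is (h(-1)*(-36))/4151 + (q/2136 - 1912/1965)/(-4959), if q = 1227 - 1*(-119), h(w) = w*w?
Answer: -123889032553/14399897287860 ≈ -0.0086035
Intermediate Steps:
h(w) = w²
q = 1346 (q = 1227 + 119 = 1346)
(h(-1)*(-36))/4151 + (q/2136 - 1912/1965)/(-4959) = ((-1)²*(-36))/4151 + (1346/2136 - 1912/1965)/(-4959) = (1*(-36))*(1/4151) + (1346*(1/2136) - 1912*1/1965)*(-1/4959) = -36*1/4151 + (673/1068 - 1912/1965)*(-1/4959) = -36/4151 - 239857/699540*(-1/4959) = -36/4151 + 239857/3469018860 = -123889032553/14399897287860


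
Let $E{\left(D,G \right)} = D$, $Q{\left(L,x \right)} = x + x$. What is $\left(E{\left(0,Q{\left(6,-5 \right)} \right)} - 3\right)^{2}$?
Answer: $9$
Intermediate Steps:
$Q{\left(L,x \right)} = 2 x$
$\left(E{\left(0,Q{\left(6,-5 \right)} \right)} - 3\right)^{2} = \left(0 - 3\right)^{2} = \left(-3\right)^{2} = 9$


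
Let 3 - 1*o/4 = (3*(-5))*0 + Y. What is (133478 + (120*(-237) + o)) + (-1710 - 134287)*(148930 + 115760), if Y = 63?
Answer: -35996941132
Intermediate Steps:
o = -240 (o = 12 - 4*((3*(-5))*0 + 63) = 12 - 4*(-15*0 + 63) = 12 - 4*(0 + 63) = 12 - 4*63 = 12 - 252 = -240)
(133478 + (120*(-237) + o)) + (-1710 - 134287)*(148930 + 115760) = (133478 + (120*(-237) - 240)) + (-1710 - 134287)*(148930 + 115760) = (133478 + (-28440 - 240)) - 135997*264690 = (133478 - 28680) - 35997045930 = 104798 - 35997045930 = -35996941132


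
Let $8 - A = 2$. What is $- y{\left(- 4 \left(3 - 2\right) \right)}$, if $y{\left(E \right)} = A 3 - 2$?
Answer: $-16$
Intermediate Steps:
$A = 6$ ($A = 8 - 2 = 6$)
$y{\left(E \right)} = 16$ ($y{\left(E \right)} = 6 \cdot 3 - 2 = 18 - 2 = 16$)
$- y{\left(- 4 \left(3 - 2\right) \right)} = \left(-1\right) 16 = -16$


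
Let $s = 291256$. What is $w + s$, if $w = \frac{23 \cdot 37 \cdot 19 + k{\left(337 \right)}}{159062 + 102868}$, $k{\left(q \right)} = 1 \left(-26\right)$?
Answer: $\frac{25429566741}{87310} \approx 2.9126 \cdot 10^{5}$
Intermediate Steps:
$k{\left(q \right)} = -26$
$w = \frac{5381}{87310}$ ($w = \frac{23 \cdot 37 \cdot 19 - 26}{159062 + 102868} = \frac{851 \cdot 19 - 26}{261930} = \left(16169 - 26\right) \frac{1}{261930} = 16143 \cdot \frac{1}{261930} = \frac{5381}{87310} \approx 0.061631$)
$w + s = \frac{5381}{87310} + 291256 = \frac{25429566741}{87310}$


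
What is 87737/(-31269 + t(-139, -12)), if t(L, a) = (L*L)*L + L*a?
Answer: -87737/2715220 ≈ -0.032313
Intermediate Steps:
t(L, a) = L³ + L*a (t(L, a) = L²*L + L*a = L³ + L*a)
87737/(-31269 + t(-139, -12)) = 87737/(-31269 - 139*(-12 + (-139)²)) = 87737/(-31269 - 139*(-12 + 19321)) = 87737/(-31269 - 139*19309) = 87737/(-31269 - 2683951) = 87737/(-2715220) = 87737*(-1/2715220) = -87737/2715220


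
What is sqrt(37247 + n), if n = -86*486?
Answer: I*sqrt(4549) ≈ 67.446*I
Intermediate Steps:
n = -41796
sqrt(37247 + n) = sqrt(37247 - 41796) = sqrt(-4549) = I*sqrt(4549)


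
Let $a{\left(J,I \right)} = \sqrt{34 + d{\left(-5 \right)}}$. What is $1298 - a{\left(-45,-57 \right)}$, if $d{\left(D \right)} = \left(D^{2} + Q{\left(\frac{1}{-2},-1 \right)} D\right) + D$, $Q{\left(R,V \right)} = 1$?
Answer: $1291$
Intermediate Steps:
$d{\left(D \right)} = D^{2} + 2 D$ ($d{\left(D \right)} = \left(D^{2} + 1 D\right) + D = \left(D^{2} + D\right) + D = \left(D + D^{2}\right) + D = D^{2} + 2 D$)
$a{\left(J,I \right)} = 7$ ($a{\left(J,I \right)} = \sqrt{34 - 5 \left(2 - 5\right)} = \sqrt{34 - -15} = \sqrt{34 + 15} = \sqrt{49} = 7$)
$1298 - a{\left(-45,-57 \right)} = 1298 - 7 = 1291$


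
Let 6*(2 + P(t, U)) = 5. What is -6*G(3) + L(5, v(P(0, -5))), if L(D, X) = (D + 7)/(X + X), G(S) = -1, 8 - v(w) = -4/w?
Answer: 117/16 ≈ 7.3125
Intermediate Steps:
P(t, U) = -7/6 (P(t, U) = -2 + (⅙)*5 = -2 + ⅚ = -7/6)
v(w) = 8 + 4/w (v(w) = 8 - (-4)/w = 8 + 4/w)
L(D, X) = (7 + D)/(2*X) (L(D, X) = (7 + D)/((2*X)) = (7 + D)*(1/(2*X)) = (7 + D)/(2*X))
-6*G(3) + L(5, v(P(0, -5))) = -6*(-1) + (7 + 5)/(2*(8 + 4/(-7/6))) = 6 + (½)*12/(8 + 4*(-6/7)) = 6 + (½)*12/(8 - 24/7) = 6 + (½)*12/(32/7) = 6 + (½)*(7/32)*12 = 6 + 21/16 = 117/16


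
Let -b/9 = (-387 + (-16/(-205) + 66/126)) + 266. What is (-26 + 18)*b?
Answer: -12439536/1435 ≈ -8668.7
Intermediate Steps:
b = 1554942/1435 (b = -9*((-387 + (-16/(-205) + 66/126)) + 266) = -9*((-387 + (-16*(-1/205) + 66*(1/126))) + 266) = -9*((-387 + (16/205 + 11/21)) + 266) = -9*((-387 + 2591/4305) + 266) = -9*(-1663444/4305 + 266) = -9*(-518314/4305) = 1554942/1435 ≈ 1083.6)
(-26 + 18)*b = (-26 + 18)*(1554942/1435) = -8*1554942/1435 = -12439536/1435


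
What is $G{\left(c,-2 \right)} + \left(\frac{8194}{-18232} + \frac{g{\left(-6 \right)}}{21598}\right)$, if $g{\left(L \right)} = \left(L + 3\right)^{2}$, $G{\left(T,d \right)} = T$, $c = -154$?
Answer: $- \frac{15204529817}{98443684} \approx -154.45$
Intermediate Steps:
$g{\left(L \right)} = \left(3 + L\right)^{2}$
$G{\left(c,-2 \right)} + \left(\frac{8194}{-18232} + \frac{g{\left(-6 \right)}}{21598}\right) = -154 + \left(\frac{8194}{-18232} + \frac{\left(3 - 6\right)^{2}}{21598}\right) = -154 + \left(8194 \left(- \frac{1}{18232}\right) + \left(-3\right)^{2} \cdot \frac{1}{21598}\right) = -154 + \left(- \frac{4097}{9116} + 9 \cdot \frac{1}{21598}\right) = -154 + \left(- \frac{4097}{9116} + \frac{9}{21598}\right) = -154 - \frac{44202481}{98443684} = - \frac{15204529817}{98443684}$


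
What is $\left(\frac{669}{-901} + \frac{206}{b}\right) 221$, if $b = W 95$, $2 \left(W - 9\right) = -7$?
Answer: $- \frac{4262609}{55385} \approx -76.963$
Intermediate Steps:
$W = \frac{11}{2}$ ($W = 9 + \frac{1}{2} \left(-7\right) = 9 - \frac{7}{2} = \frac{11}{2} \approx 5.5$)
$b = \frac{1045}{2}$ ($b = \frac{11}{2} \cdot 95 = \frac{1045}{2} \approx 522.5$)
$\left(\frac{669}{-901} + \frac{206}{b}\right) 221 = \left(\frac{669}{-901} + \frac{206}{\frac{1045}{2}}\right) 221 = \left(669 \left(- \frac{1}{901}\right) + 206 \cdot \frac{2}{1045}\right) 221 = \left(- \frac{669}{901} + \frac{412}{1045}\right) 221 = \left(- \frac{327893}{941545}\right) 221 = - \frac{4262609}{55385}$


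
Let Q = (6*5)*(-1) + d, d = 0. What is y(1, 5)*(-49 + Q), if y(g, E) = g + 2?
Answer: -237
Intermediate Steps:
y(g, E) = 2 + g
Q = -30 (Q = (6*5)*(-1) + 0 = 30*(-1) + 0 = -30 + 0 = -30)
y(1, 5)*(-49 + Q) = (2 + 1)*(-49 - 30) = 3*(-79) = -237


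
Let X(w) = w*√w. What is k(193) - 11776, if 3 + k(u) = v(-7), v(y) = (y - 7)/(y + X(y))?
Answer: (-11779*√7 + 11777*I)/(√7 - I) ≈ -11779.0 - 0.66144*I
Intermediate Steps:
X(w) = w^(3/2)
v(y) = (-7 + y)/(y + y^(3/2)) (v(y) = (y - 7)/(y + y^(3/2)) = (-7 + y)/(y + y^(3/2)))
k(u) = -3 - 14/(-7 - 7*I*√7) (k(u) = -3 + (-7 - 7)/(-7 + (-7)^(3/2)) = -3 - 14/(-7 - 7*I*√7))
k(193) - 11776 = (I - 3*√7)/(√7 - I) - 11776 = -11776 + (I - 3*√7)/(√7 - I)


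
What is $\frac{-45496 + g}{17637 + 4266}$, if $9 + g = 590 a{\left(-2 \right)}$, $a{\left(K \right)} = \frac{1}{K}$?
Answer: $- \frac{45800}{21903} \approx -2.091$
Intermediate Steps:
$g = -304$ ($g = -9 + \frac{590}{-2} = -9 + 590 \left(- \frac{1}{2}\right) = -9 - 295 = -304$)
$\frac{-45496 + g}{17637 + 4266} = \frac{-45496 - 304}{17637 + 4266} = - \frac{45800}{21903}$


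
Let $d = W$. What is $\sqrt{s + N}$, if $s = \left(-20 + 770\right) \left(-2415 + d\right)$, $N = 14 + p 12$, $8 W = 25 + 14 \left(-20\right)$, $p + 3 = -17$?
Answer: $\frac{13 i \sqrt{43441}}{2} \approx 1354.8 i$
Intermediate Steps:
$p = -20$ ($p = -3 - 17 = -20$)
$W = - \frac{255}{8}$ ($W = \frac{25 + 14 \left(-20\right)}{8} = \frac{25 - 280}{8} = \frac{1}{8} \left(-255\right) = - \frac{255}{8} \approx -31.875$)
$N = -226$ ($N = 14 - 240 = -226$)
$d = - \frac{255}{8} \approx -31.875$
$s = - \frac{7340625}{4}$ ($s = \left(-20 + 770\right) \left(-2415 - \frac{255}{8}\right) = 750 \left(- \frac{19575}{8}\right) = - \frac{7340625}{4} \approx -1.8352 \cdot 10^{6}$)
$\sqrt{s + N} = \sqrt{- \frac{7340625}{4} - 226} = \sqrt{- \frac{7341529}{4}} = \frac{13 i \sqrt{43441}}{2}$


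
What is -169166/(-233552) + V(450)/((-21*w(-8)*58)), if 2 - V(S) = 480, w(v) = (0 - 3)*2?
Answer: 140578409/213349752 ≈ 0.65891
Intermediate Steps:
w(v) = -6 (w(v) = -3*2 = -6)
V(S) = -478 (V(S) = 2 - 1*480 = 2 - 480 = -478)
-169166/(-233552) + V(450)/((-21*w(-8)*58)) = -169166/(-233552) - 478/(-21*(-6)*58) = -169166*(-1/233552) - 478/(126*58) = 84583/116776 - 478/7308 = 84583/116776 - 478*1/7308 = 84583/116776 - 239/3654 = 140578409/213349752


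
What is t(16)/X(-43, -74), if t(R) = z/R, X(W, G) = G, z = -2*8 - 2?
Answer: 9/592 ≈ 0.015203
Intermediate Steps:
z = -18 (z = -16 - 2 = -18)
t(R) = -18/R
t(16)/X(-43, -74) = -18/16/(-74) = -18*1/16*(-1/74) = -9/8*(-1/74) = 9/592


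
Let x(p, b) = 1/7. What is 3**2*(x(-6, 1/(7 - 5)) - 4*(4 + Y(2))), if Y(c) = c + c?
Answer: -2007/7 ≈ -286.71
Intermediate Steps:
Y(c) = 2*c
x(p, b) = 1/7
3**2*(x(-6, 1/(7 - 5)) - 4*(4 + Y(2))) = 3**2*(1/7 - 4*(4 + 2*2)) = 9*(1/7 - 4*(4 + 4)) = 9*(1/7 - 4*8) = 9*(1/7 - 32) = 9*(-223/7) = -2007/7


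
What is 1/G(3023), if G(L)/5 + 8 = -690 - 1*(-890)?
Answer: 1/960 ≈ 0.0010417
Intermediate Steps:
G(L) = 960 (G(L) = -40 + 5*(-690 - 1*(-890)) = -40 + 5*(-690 + 890) = -40 + 5*200 = -40 + 1000 = 960)
1/G(3023) = 1/960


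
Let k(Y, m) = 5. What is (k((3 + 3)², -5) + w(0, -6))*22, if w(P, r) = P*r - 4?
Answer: 22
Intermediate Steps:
w(P, r) = -4 + P*r
(k((3 + 3)², -5) + w(0, -6))*22 = (5 + (-4 + 0*(-6)))*22 = (5 + (-4 + 0))*22 = (5 - 4)*22 = 1*22 = 22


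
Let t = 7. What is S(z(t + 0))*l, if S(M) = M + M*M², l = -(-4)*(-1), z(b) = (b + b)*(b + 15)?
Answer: -116873680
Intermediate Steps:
z(b) = 2*b*(15 + b) (z(b) = (2*b)*(15 + b) = 2*b*(15 + b))
l = -4 (l = -1*4 = -4)
S(M) = M + M³
S(z(t + 0))*l = (2*(7 + 0)*(15 + (7 + 0)) + (2*(7 + 0)*(15 + (7 + 0)))³)*(-4) = (2*7*(15 + 7) + (2*7*(15 + 7))³)*(-4) = (2*7*22 + (2*7*22)³)*(-4) = (308 + 308³)*(-4) = (308 + 29218112)*(-4) = 29218420*(-4) = -116873680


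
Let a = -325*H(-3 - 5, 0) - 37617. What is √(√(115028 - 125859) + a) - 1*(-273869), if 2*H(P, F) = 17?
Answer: 273869 + √(-161518 + 4*I*√10831)/2 ≈ 2.7387e+5 + 200.95*I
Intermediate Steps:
H(P, F) = 17/2 (H(P, F) = (½)*17 = 17/2)
a = -80759/2 (a = -325*17/2 - 37617 = -5525/2 - 37617 = -80759/2 ≈ -40380.)
√(√(115028 - 125859) + a) - 1*(-273869) = √(√(115028 - 125859) - 80759/2) - 1*(-273869) = √(√(-10831) - 80759/2) + 273869 = √(I*√10831 - 80759/2) + 273869 = √(-80759/2 + I*√10831) + 273869 = 273869 + √(-80759/2 + I*√10831)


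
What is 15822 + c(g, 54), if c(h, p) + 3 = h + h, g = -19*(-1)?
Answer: 15857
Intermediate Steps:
g = 19
c(h, p) = -3 + 2*h (c(h, p) = -3 + (h + h) = -3 + 2*h)
15822 + c(g, 54) = 15822 + (-3 + 2*19) = 15822 + (-3 + 38) = 15822 + 35 = 15857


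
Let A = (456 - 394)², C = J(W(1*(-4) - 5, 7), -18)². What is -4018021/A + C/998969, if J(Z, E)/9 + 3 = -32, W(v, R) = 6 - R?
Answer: -4013496999449/3840036836 ≈ -1045.2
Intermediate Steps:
J(Z, E) = -315 (J(Z, E) = -27 + 9*(-32) = -27 - 288 = -315)
C = 99225 (C = (-315)² = 99225)
A = 3844 (A = 62² = 3844)
-4018021/A + C/998969 = -4018021/3844 + 99225/998969 = -4013496999449/3840036836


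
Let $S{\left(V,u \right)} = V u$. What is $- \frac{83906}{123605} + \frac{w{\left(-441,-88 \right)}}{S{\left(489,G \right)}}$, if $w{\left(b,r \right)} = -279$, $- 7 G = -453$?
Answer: $- \frac{2092000663}{3042289865} \approx -0.68764$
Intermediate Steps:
$G = \frac{453}{7}$ ($G = \left(- \frac{1}{7}\right) \left(-453\right) = \frac{453}{7} \approx 64.714$)
$- \frac{83906}{123605} + \frac{w{\left(-441,-88 \right)}}{S{\left(489,G \right)}} = - \frac{83906}{123605} - \frac{279}{489 \cdot \frac{453}{7}} = \left(-83906\right) \frac{1}{123605} - \frac{279}{\frac{221517}{7}} = - \frac{83906}{123605} - \frac{217}{24613} = - \frac{2092000663}{3042289865}$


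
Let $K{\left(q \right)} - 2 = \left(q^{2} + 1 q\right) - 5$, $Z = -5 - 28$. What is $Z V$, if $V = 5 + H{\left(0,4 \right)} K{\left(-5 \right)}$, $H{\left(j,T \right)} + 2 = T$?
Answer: $-1287$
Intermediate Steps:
$H{\left(j,T \right)} = -2 + T$
$Z = -33$ ($Z = -5 - 28 = -33$)
$K{\left(q \right)} = -3 + q + q^{2}$ ($K{\left(q \right)} = 2 - \left(5 - q - q^{2}\right) = 2 + \left(-5 + q + q^{2}\right) = -3 + q + q^{2}$)
$V = 39$ ($V = 5 + \left(-2 + 4\right) \left(-3 - 5 + \left(-5\right)^{2}\right) = 5 + 2 \left(-3 - 5 + 25\right) = 5 + 2 \cdot 17 = 5 + 34 = 39$)
$Z V = \left(-33\right) 39 = -1287$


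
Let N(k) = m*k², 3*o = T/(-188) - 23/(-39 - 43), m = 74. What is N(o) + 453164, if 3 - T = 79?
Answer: 30289704093085/66839922 ≈ 4.5317e+5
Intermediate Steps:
T = -76 (T = 3 - 1*79 = 3 - 79 = -76)
o = 2639/11562 (o = (-76/(-188) - 23/(-39 - 43))/3 = (-76*(-1/188) - 23/(-82))/3 = (19/47 - 23*(-1/82))/3 = (19/47 + 23/82)/3 = (⅓)*(2639/3854) = 2639/11562 ≈ 0.22825)
N(k) = 74*k²
N(o) + 453164 = 74*(2639/11562)² + 453164 = 74*(6964321/133679844) + 453164 = 257679877/66839922 + 453164 = 30289704093085/66839922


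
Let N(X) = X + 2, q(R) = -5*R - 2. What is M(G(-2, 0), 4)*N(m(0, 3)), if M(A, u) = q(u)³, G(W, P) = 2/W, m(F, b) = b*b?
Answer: -117128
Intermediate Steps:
m(F, b) = b²
q(R) = -2 - 5*R
N(X) = 2 + X
M(A, u) = (-2 - 5*u)³
M(G(-2, 0), 4)*N(m(0, 3)) = (-(2 + 5*4)³)*(2 + 3²) = (-(2 + 20)³)*(2 + 9) = -1*22³*11 = -1*10648*11 = -10648*11 = -117128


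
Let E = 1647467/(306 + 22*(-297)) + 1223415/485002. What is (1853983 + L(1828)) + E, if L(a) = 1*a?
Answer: 2802428650500251/1510296228 ≈ 1.8555e+6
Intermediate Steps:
E = -395702680657/1510296228 (E = 1647467/(306 - 6534) + 1223415*(1/485002) = 1647467/(-6228) + 1223415/485002 = 1647467*(-1/6228) + 1223415/485002 = -1647467/6228 + 1223415/485002 = -395702680657/1510296228 ≈ -262.00)
L(a) = a
(1853983 + L(1828)) + E = (1853983 + 1828) - 395702680657/1510296228 = 1855811 - 395702680657/1510296228 = 2802428650500251/1510296228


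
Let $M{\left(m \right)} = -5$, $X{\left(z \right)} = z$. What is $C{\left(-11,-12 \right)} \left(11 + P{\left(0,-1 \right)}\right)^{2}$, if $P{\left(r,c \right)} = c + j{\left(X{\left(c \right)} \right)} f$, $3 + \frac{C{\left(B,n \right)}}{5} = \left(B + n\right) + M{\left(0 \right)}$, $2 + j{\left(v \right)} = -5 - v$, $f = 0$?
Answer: $-15500$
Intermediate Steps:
$j{\left(v \right)} = -7 - v$ ($j{\left(v \right)} = -2 - \left(5 + v\right) = -7 - v$)
$C{\left(B,n \right)} = -40 + 5 B + 5 n$ ($C{\left(B,n \right)} = -15 + 5 \left(\left(B + n\right) - 5\right) = -15 + 5 \left(-5 + B + n\right) = -15 + \left(-25 + 5 B + 5 n\right) = -40 + 5 B + 5 n$)
$P{\left(r,c \right)} = c$ ($P{\left(r,c \right)} = c + \left(-7 - c\right) 0 = c + 0 = c$)
$C{\left(-11,-12 \right)} \left(11 + P{\left(0,-1 \right)}\right)^{2} = \left(-40 + 5 \left(-11\right) + 5 \left(-12\right)\right) \left(11 - 1\right)^{2} = \left(-40 - 55 - 60\right) 10^{2} = \left(-155\right) 100 = -15500$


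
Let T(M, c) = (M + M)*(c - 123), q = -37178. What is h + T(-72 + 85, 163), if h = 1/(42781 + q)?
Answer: 5827121/5603 ≈ 1040.0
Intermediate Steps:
h = 1/5603 (h = 1/(42781 - 37178) = 1/5603 ≈ 0.00017848)
T(M, c) = 2*M*(-123 + c) (T(M, c) = (2*M)*(-123 + c) = 2*M*(-123 + c))
h + T(-72 + 85, 163) = 1/5603 + 2*(-72 + 85)*(-123 + 163) = 1/5603 + 2*13*40 = 1/5603 + 1040 = 5827121/5603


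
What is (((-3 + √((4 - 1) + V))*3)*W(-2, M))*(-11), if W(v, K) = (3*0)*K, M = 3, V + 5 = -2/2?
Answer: 0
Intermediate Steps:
V = -6 (V = -5 - 2/2 = -5 - 2*½ = -5 - 1 = -6)
W(v, K) = 0 (W(v, K) = 0*K = 0)
(((-3 + √((4 - 1) + V))*3)*W(-2, M))*(-11) = (((-3 + √((4 - 1) - 6))*3)*0)*(-11) = (((-3 + √(3 - 6))*3)*0)*(-11) = (((-3 + √(-3))*3)*0)*(-11) = (((-3 + I*√3)*3)*0)*(-11) = ((-9 + 3*I*√3)*0)*(-11) = 0*(-11) = 0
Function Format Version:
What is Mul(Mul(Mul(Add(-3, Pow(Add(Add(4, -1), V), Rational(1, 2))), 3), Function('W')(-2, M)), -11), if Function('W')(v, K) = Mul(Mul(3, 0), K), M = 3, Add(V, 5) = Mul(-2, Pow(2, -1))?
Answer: 0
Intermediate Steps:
V = -6 (V = Add(-5, Mul(-2, Pow(2, -1))) = Add(-5, Mul(-2, Rational(1, 2))) = Add(-5, -1) = -6)
Function('W')(v, K) = 0 (Function('W')(v, K) = Mul(0, K) = 0)
Mul(Mul(Mul(Add(-3, Pow(Add(Add(4, -1), V), Rational(1, 2))), 3), Function('W')(-2, M)), -11) = Mul(Mul(Mul(Add(-3, Pow(Add(Add(4, -1), -6), Rational(1, 2))), 3), 0), -11) = Mul(Mul(Mul(Add(-3, Pow(Add(3, -6), Rational(1, 2))), 3), 0), -11) = Mul(Mul(Mul(Add(-3, Pow(-3, Rational(1, 2))), 3), 0), -11) = Mul(Mul(Mul(Add(-3, Mul(I, Pow(3, Rational(1, 2)))), 3), 0), -11) = Mul(Mul(Add(-9, Mul(3, I, Pow(3, Rational(1, 2)))), 0), -11) = Mul(0, -11) = 0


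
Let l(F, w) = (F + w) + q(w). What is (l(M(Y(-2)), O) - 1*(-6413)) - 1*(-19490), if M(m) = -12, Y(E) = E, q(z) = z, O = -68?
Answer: 25755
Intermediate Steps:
l(F, w) = F + 2*w (l(F, w) = (F + w) + w = F + 2*w)
(l(M(Y(-2)), O) - 1*(-6413)) - 1*(-19490) = ((-12 + 2*(-68)) - 1*(-6413)) - 1*(-19490) = ((-12 - 136) + 6413) + 19490 = (-148 + 6413) + 19490 = 6265 + 19490 = 25755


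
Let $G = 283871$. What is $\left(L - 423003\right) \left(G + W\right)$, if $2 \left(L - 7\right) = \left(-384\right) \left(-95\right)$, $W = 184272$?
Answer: $-189483688108$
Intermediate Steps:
$L = 18247$ ($L = 7 + \frac{\left(-384\right) \left(-95\right)}{2} = 7 + \frac{1}{2} \cdot 36480 = 7 + 18240 = 18247$)
$\left(L - 423003\right) \left(G + W\right) = \left(18247 - 423003\right) \left(283871 + 184272\right) = \left(-404756\right) 468143 = -189483688108$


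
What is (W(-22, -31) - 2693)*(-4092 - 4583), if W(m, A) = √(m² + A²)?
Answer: 23361775 - 147475*√5 ≈ 2.3032e+7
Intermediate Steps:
W(m, A) = √(A² + m²)
(W(-22, -31) - 2693)*(-4092 - 4583) = (√((-31)² + (-22)²) - 2693)*(-4092 - 4583) = (√(961 + 484) - 2693)*(-8675) = (√1445 - 2693)*(-8675) = (17*√5 - 2693)*(-8675) = (-2693 + 17*√5)*(-8675) = 23361775 - 147475*√5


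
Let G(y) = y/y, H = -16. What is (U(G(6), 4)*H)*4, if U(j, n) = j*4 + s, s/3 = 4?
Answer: -1024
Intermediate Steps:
s = 12 (s = 3*4 = 12)
G(y) = 1
U(j, n) = 12 + 4*j (U(j, n) = j*4 + 12 = 4*j + 12 = 12 + 4*j)
(U(G(6), 4)*H)*4 = ((12 + 4*1)*(-16))*4 = ((12 + 4)*(-16))*4 = (16*(-16))*4 = -256*4 = -1024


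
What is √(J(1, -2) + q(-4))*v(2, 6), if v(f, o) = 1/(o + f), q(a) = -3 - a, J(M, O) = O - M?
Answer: I*√2/8 ≈ 0.17678*I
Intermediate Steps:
v(f, o) = 1/(f + o)
√(J(1, -2) + q(-4))*v(2, 6) = √((-2 - 1*1) + (-3 - 1*(-4)))/(2 + 6) = √((-2 - 1) + (-3 + 4))/8 = √(-3 + 1)*(⅛) = √(-2)*(⅛) = (I*√2)*(⅛) = I*√2/8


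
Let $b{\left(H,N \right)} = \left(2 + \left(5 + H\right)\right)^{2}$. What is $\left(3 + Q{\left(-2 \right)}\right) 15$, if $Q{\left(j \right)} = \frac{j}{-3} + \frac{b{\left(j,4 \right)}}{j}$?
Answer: $- \frac{265}{2} \approx -132.5$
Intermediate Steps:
$b{\left(H,N \right)} = \left(7 + H\right)^{2}$
$Q{\left(j \right)} = - \frac{j}{3} + \frac{\left(7 + j\right)^{2}}{j}$ ($Q{\left(j \right)} = \frac{j}{-3} + \frac{\left(7 + j\right)^{2}}{j} = j \left(- \frac{1}{3}\right) + \frac{\left(7 + j\right)^{2}}{j} = - \frac{j}{3} + \frac{\left(7 + j\right)^{2}}{j}$)
$\left(3 + Q{\left(-2 \right)}\right) 15 = \left(3 + \left(\left(- \frac{1}{3}\right) \left(-2\right) + \frac{\left(7 - 2\right)^{2}}{-2}\right)\right) 15 = \left(3 + \left(\frac{2}{3} - \frac{5^{2}}{2}\right)\right) 15 = \left(3 + \left(\frac{2}{3} - \frac{25}{2}\right)\right) 15 = \left(3 - \frac{71}{6}\right) 15 = \left(- \frac{53}{6}\right) 15 = - \frac{265}{2}$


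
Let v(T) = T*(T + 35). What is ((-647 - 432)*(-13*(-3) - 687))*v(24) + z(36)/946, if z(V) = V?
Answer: 468296427474/473 ≈ 9.9006e+8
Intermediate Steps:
v(T) = T*(35 + T)
((-647 - 432)*(-13*(-3) - 687))*v(24) + z(36)/946 = ((-647 - 432)*(-13*(-3) - 687))*(24*(35 + 24)) + 36/946 = (-1079*(39 - 687))*(24*59) + 36*(1/946) = -1079*(-648)*1416 + 18/473 = 699192*1416 + 18/473 = 990055872 + 18/473 = 468296427474/473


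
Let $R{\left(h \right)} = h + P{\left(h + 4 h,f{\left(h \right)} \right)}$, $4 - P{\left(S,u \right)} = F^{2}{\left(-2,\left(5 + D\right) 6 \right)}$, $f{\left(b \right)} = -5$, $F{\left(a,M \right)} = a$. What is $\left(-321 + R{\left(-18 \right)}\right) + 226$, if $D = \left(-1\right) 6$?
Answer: $-113$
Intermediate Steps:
$D = -6$
$P{\left(S,u \right)} = 0$ ($P{\left(S,u \right)} = 4 - \left(-2\right)^{2} = 4 - 4 = 0$)
$R{\left(h \right)} = h$ ($R{\left(h \right)} = h + 0 = h$)
$\left(-321 + R{\left(-18 \right)}\right) + 226 = \left(-321 - 18\right) + 226 = -339 + 226 = -113$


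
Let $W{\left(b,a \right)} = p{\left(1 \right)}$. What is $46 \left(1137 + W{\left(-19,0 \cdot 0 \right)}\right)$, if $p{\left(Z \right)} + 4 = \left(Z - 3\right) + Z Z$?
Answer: $52072$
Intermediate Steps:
$p{\left(Z \right)} = -7 + Z + Z^{2}$ ($p{\left(Z \right)} = -4 + \left(\left(Z - 3\right) + Z Z\right) = -4 + \left(\left(-3 + Z\right) + Z^{2}\right) = -4 + \left(-3 + Z + Z^{2}\right) = -7 + Z + Z^{2}$)
$W{\left(b,a \right)} = -5$ ($W{\left(b,a \right)} = -7 + 1 + 1^{2} = -7 + 1 + 1 = -5$)
$46 \left(1137 + W{\left(-19,0 \cdot 0 \right)}\right) = 46 \left(1137 - 5\right) = 46 \cdot 1132 = 52072$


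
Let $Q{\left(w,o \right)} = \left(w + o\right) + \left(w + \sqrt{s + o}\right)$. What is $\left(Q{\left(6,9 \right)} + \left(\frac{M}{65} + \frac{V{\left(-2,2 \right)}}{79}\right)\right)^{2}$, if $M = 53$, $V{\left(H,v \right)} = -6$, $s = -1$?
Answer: $\frac{12672649224}{26368225} + \frac{446528 \sqrt{2}}{5135} \approx 603.58$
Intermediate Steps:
$Q{\left(w,o \right)} = o + \sqrt{-1 + o} + 2 w$ ($Q{\left(w,o \right)} = \left(w + o\right) + \left(w + \sqrt{-1 + o}\right) = \left(o + w\right) + \left(w + \sqrt{-1 + o}\right) = o + \sqrt{-1 + o} + 2 w$)
$\left(Q{\left(6,9 \right)} + \left(\frac{M}{65} + \frac{V{\left(-2,2 \right)}}{79}\right)\right)^{2} = \left(\left(9 + \sqrt{-1 + 9} + 2 \cdot 6\right) + \left(\frac{53}{65} - \frac{6}{79}\right)\right)^{2} = \left(\left(9 + \sqrt{8} + 12\right) + \left(53 \cdot \frac{1}{65} - \frac{6}{79}\right)\right)^{2} = \left(\left(9 + 2 \sqrt{2} + 12\right) + \left(\frac{53}{65} - \frac{6}{79}\right)\right)^{2} = \left(\left(21 + 2 \sqrt{2}\right) + \frac{3797}{5135}\right)^{2} = \left(\frac{111632}{5135} + 2 \sqrt{2}\right)^{2}$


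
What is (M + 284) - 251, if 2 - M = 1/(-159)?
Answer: 5566/159 ≈ 35.006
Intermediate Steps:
M = 319/159 (M = 2 - 1/(-159) = 2 - 1*(-1/159) = 2 + 1/159 = 319/159 ≈ 2.0063)
(M + 284) - 251 = (319/159 + 284) - 251 = 45475/159 - 251 = 5566/159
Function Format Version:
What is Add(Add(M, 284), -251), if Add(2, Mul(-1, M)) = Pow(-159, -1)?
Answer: Rational(5566, 159) ≈ 35.006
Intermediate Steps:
M = Rational(319, 159) (M = Add(2, Mul(-1, Pow(-159, -1))) = Add(2, Mul(-1, Rational(-1, 159))) = Add(2, Rational(1, 159)) = Rational(319, 159) ≈ 2.0063)
Add(Add(M, 284), -251) = Add(Add(Rational(319, 159), 284), -251) = Add(Rational(45475, 159), -251) = Rational(5566, 159)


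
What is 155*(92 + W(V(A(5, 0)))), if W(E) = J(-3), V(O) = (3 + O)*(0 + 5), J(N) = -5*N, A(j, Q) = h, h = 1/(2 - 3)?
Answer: 16585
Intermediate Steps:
h = -1 (h = 1/(-1) = -1)
A(j, Q) = -1
V(O) = 15 + 5*O (V(O) = (3 + O)*5 = 15 + 5*O)
W(E) = 15 (W(E) = -5*(-3) = 15)
155*(92 + W(V(A(5, 0)))) = 155*(92 + 15) = 155*107 = 16585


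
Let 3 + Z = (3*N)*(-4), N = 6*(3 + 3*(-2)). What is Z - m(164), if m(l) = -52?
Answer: 265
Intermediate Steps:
N = -18 (N = 6*(3 - 6) = 6*(-3) = -18)
Z = 213 (Z = -3 + (3*(-18))*(-4) = -3 - 54*(-4) = -3 + 216 = 213)
Z - m(164) = 213 - 1*(-52) = 213 + 52 = 265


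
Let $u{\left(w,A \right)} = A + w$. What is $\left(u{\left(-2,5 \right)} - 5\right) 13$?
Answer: $-26$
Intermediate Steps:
$\left(u{\left(-2,5 \right)} - 5\right) 13 = \left(\left(5 - 2\right) - 5\right) 13 = \left(3 - 5\right) 13 = \left(-2\right) 13 = -26$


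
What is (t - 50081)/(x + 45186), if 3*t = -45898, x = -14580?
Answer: -196141/91818 ≈ -2.1362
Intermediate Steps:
t = -45898/3 (t = (1/3)*(-45898) = -45898/3 ≈ -15299.)
(t - 50081)/(x + 45186) = (-45898/3 - 50081)/(-14580 + 45186) = -196141/3/30606 = -196141/3*1/30606 = -196141/91818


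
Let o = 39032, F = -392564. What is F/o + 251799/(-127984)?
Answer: -441692129/36731408 ≈ -12.025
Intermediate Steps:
F/o + 251799/(-127984) = -392564/39032 + 251799/(-127984) = -392564*1/39032 + 251799*(-1/127984) = -5773/574 - 251799/127984 = -441692129/36731408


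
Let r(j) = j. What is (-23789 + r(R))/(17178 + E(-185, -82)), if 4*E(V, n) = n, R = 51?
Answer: -47476/34315 ≈ -1.3835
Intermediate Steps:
E(V, n) = n/4
(-23789 + r(R))/(17178 + E(-185, -82)) = (-23789 + 51)/(17178 + (¼)*(-82)) = -23738/(17178 - 41/2) = -23738/34315/2 = -23738*2/34315 = -47476/34315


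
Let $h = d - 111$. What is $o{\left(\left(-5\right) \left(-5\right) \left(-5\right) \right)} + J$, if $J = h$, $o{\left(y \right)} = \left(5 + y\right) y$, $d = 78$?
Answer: $14967$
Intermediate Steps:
$o{\left(y \right)} = y \left(5 + y\right)$
$h = -33$ ($h = 78 - 111 = -33$)
$J = -33$
$o{\left(\left(-5\right) \left(-5\right) \left(-5\right) \right)} + J = \left(-5\right) \left(-5\right) \left(-5\right) \left(5 + \left(-5\right) \left(-5\right) \left(-5\right)\right) - 33 = 25 \left(-5\right) \left(5 + 25 \left(-5\right)\right) - 33 = - 125 \left(5 - 125\right) - 33 = \left(-125\right) \left(-120\right) - 33 = 15000 - 33 = 14967$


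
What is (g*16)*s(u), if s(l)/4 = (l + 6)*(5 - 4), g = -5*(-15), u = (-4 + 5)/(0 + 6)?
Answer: 29600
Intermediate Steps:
u = ⅙ (u = 1/6 = 1*(⅙) = ⅙ ≈ 0.16667)
g = 75 (g = -1*(-75) = 75)
s(l) = 24 + 4*l (s(l) = 4*((l + 6)*(5 - 4)) = 4*((6 + l)*1) = 4*(6 + l) = 24 + 4*l)
(g*16)*s(u) = (75*16)*(24 + 4*(⅙)) = 1200*(24 + ⅔) = 1200*(74/3) = 29600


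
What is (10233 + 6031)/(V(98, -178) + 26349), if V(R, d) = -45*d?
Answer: 16264/34359 ≈ 0.47335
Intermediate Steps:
(10233 + 6031)/(V(98, -178) + 26349) = (10233 + 6031)/(-45*(-178) + 26349) = 16264/(8010 + 26349) = 16264/34359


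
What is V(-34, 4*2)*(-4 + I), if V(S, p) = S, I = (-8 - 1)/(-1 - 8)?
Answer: 102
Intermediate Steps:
I = 1 (I = -9/(-9) = -9*(-⅑) = 1)
V(-34, 4*2)*(-4 + I) = -34*(-4 + 1) = -34*(-3) = 102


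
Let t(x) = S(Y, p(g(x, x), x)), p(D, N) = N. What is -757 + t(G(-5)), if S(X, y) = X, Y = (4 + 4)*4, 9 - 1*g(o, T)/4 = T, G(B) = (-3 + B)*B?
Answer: -725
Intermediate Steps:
G(B) = B*(-3 + B)
g(o, T) = 36 - 4*T
Y = 32 (Y = 8*4 = 32)
t(x) = 32
-757 + t(G(-5)) = -757 + 32 = -725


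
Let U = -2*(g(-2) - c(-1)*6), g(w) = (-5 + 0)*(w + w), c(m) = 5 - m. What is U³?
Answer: 32768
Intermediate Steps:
g(w) = -10*w
U = 32 (U = -2*(-10*(-2) - (5 - 1*(-1))*6) = -2*(20 - (5 + 1)*6) = -2*(20 - 1*6*6) = -2*(20 - 6*6) = -2*(20 - 36) = -2*(-16) = 32)
U³ = 32³ = 32768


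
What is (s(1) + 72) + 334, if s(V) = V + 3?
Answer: 410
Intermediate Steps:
s(V) = 3 + V
(s(1) + 72) + 334 = ((3 + 1) + 72) + 334 = (4 + 72) + 334 = 76 + 334 = 410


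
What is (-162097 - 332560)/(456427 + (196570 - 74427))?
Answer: -494657/578570 ≈ -0.85497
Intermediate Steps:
(-162097 - 332560)/(456427 + (196570 - 74427)) = -494657/(456427 + 122143) = -494657/578570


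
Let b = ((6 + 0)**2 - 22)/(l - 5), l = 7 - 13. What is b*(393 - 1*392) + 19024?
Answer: 209250/11 ≈ 19023.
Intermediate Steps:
l = -6
b = -14/11 (b = ((6 + 0)**2 - 22)/(-6 - 5) = (6**2 - 22)/(-11) = (36 - 22)*(-1/11) = 14*(-1/11) = -14/11 ≈ -1.2727)
b*(393 - 1*392) + 19024 = -14*(393 - 1*392)/11 + 19024 = -14*(393 - 392)/11 + 19024 = -14/11*1 + 19024 = -14/11 + 19024 = 209250/11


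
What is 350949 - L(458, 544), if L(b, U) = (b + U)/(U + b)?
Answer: 350948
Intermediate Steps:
L(b, U) = 1 (L(b, U) = (U + b)/(U + b) = 1)
350949 - L(458, 544) = 350949 - 1*1 = 350949 - 1 = 350948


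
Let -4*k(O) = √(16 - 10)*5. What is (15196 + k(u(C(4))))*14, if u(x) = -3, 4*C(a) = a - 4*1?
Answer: 212744 - 35*√6/2 ≈ 2.1270e+5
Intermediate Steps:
C(a) = -1 + a/4 (C(a) = (a - 4*1)/4 = (a - 4)/4 = (-4 + a)/4 = -1 + a/4)
k(O) = -5*√6/4 (k(O) = -√(16 - 10)*5/4 = -√6*5/4 = -5*√6/4)
(15196 + k(u(C(4))))*14 = (15196 - 5*√6/4)*14 = 212744 - 35*√6/2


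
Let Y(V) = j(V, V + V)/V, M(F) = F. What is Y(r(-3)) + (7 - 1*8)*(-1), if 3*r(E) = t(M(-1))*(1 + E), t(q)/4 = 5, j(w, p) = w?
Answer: 2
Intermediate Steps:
t(q) = 20 (t(q) = 4*5 = 20)
r(E) = 20/3 + 20*E/3 (r(E) = (20*(1 + E))/3 = (20 + 20*E)/3 = 20/3 + 20*E/3)
Y(V) = 1 (Y(V) = V/V = 1)
Y(r(-3)) + (7 - 1*8)*(-1) = 1 + (7 - 1*8)*(-1) = 1 + (7 - 8)*(-1) = 1 - 1*(-1) = 1 + 1 = 2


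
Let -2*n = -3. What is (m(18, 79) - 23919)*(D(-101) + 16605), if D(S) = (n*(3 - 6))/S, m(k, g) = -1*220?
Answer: -801658341/2 ≈ -4.0083e+8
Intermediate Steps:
n = 3/2 (n = -1/2*(-3) = 3/2 ≈ 1.5000)
m(k, g) = -220
D(S) = -9/(2*S) (D(S) = (3*(3 - 6)/2)/S = ((3/2)*(-3))/S = -9/(2*S))
(m(18, 79) - 23919)*(D(-101) + 16605) = (-220 - 23919)*(-9/2/(-101) + 16605) = -24139*(-9/2*(-1/101) + 16605) = -24139*(9/202 + 16605) = -24139*3354219/202 = -801658341/2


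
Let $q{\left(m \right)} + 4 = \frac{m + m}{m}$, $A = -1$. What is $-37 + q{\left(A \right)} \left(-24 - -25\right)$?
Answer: $-39$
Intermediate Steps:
$q{\left(m \right)} = -2$ ($q{\left(m \right)} = -4 + \frac{m + m}{m} = -4 + \frac{2 m}{m} = -4 + 2 = -2$)
$-37 + q{\left(A \right)} \left(-24 - -25\right) = -37 - 2 \left(-24 - -25\right) = -37 - 2 \left(-24 + 25\right) = -37 - 2 = -39$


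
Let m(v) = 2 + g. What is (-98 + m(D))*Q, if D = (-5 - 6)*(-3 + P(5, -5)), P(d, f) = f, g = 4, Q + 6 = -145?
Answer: 13892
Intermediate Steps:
Q = -151 (Q = -6 - 145 = -151)
D = 88 (D = (-5 - 6)*(-3 - 5) = -11*(-8) = 88)
m(v) = 6 (m(v) = 2 + 4 = 6)
(-98 + m(D))*Q = (-98 + 6)*(-151) = -92*(-151) = 13892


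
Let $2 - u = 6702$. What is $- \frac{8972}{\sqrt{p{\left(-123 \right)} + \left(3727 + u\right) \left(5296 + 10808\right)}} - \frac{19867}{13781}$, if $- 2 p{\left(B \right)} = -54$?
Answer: $- \frac{19867}{13781} + \frac{8972 i \sqrt{108565}}{2279865} \approx -1.4416 + 1.2967 i$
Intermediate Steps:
$u = -6700$ ($u = 2 - 6702 = -6700$)
$p{\left(B \right)} = 27$ ($p{\left(B \right)} = \left(- \frac{1}{2}\right) \left(-54\right) = 27$)
$- \frac{8972}{\sqrt{p{\left(-123 \right)} + \left(3727 + u\right) \left(5296 + 10808\right)}} - \frac{19867}{13781} = - \frac{8972}{\sqrt{27 + \left(3727 - 6700\right) \left(5296 + 10808\right)}} - \frac{19867}{13781} = - \frac{8972}{\sqrt{27 - 47877192}} - \frac{19867}{13781} = - \frac{8972}{\sqrt{-47877165}} - \frac{19867}{13781} = - \frac{8972}{21 i \sqrt{108565}} - \frac{19867}{13781} = - 8972 \left(- \frac{i \sqrt{108565}}{2279865}\right) - \frac{19867}{13781} = \frac{8972 i \sqrt{108565}}{2279865} - \frac{19867}{13781} = - \frac{19867}{13781} + \frac{8972 i \sqrt{108565}}{2279865}$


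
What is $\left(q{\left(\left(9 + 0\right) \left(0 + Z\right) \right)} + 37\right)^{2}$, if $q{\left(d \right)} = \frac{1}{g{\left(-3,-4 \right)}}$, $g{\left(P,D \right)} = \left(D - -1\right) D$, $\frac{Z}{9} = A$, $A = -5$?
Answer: $\frac{198025}{144} \approx 1375.2$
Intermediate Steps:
$Z = -45$ ($Z = 9 \left(-5\right) = -45$)
$g{\left(P,D \right)} = D \left(1 + D\right)$ ($g{\left(P,D \right)} = \left(D + 1\right) D = \left(1 + D\right) D = D \left(1 + D\right)$)
$q{\left(d \right)} = \frac{1}{12}$ ($q{\left(d \right)} = \frac{1}{\left(-4\right) \left(1 - 4\right)} = \frac{1}{\left(-4\right) \left(-3\right)} = \frac{1}{12}$)
$\left(q{\left(\left(9 + 0\right) \left(0 + Z\right) \right)} + 37\right)^{2} = \left(\frac{1}{12} + 37\right)^{2} = \left(\frac{445}{12}\right)^{2} = \frac{198025}{144}$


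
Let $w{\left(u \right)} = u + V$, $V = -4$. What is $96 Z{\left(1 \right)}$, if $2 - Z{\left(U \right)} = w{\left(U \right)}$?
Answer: $480$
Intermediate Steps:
$w{\left(u \right)} = -4 + u$ ($w{\left(u \right)} = u - 4 = -4 + u$)
$Z{\left(U \right)} = 6 - U$ ($Z{\left(U \right)} = 2 - \left(-4 + U\right) = 6 - U$)
$96 Z{\left(1 \right)} = 96 \left(6 - 1\right) = 96 \cdot 5 = 480$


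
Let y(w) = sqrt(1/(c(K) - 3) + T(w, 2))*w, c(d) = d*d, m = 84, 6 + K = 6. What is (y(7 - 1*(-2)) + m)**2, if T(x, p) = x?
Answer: 7758 + 504*sqrt(78) ≈ 12209.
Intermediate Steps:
K = 0 (K = -6 + 6 = 0)
c(d) = d**2
y(w) = w*sqrt(-1/3 + w) (y(w) = sqrt(1/(0**2 - 3) + w)*w = sqrt(1/(0 - 3) + w)*w = sqrt(1/(-3) + w)*w = sqrt(-1/3 + w)*w = w*sqrt(-1/3 + w))
(y(7 - 1*(-2)) + m)**2 = ((7 - 1*(-2))*sqrt(-3 + 9*(7 - 1*(-2)))/3 + 84)**2 = ((7 + 2)*sqrt(-3 + 9*(7 + 2))/3 + 84)**2 = ((1/3)*9*sqrt(-3 + 9*9) + 84)**2 = ((1/3)*9*sqrt(-3 + 81) + 84)**2 = ((1/3)*9*sqrt(78) + 84)**2 = (3*sqrt(78) + 84)**2 = (84 + 3*sqrt(78))**2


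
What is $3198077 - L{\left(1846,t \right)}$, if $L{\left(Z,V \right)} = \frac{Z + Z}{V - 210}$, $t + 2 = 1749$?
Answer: $\frac{4915440657}{1537} \approx 3.1981 \cdot 10^{6}$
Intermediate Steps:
$t = 1747$ ($t = -2 + 1749 = 1747$)
$L{\left(Z,V \right)} = \frac{2 Z}{-210 + V}$
$3198077 - L{\left(1846,t \right)} = 3198077 - 2 \cdot 1846 \frac{1}{-210 + 1747} = 3198077 - 2 \cdot 1846 \cdot \frac{1}{1537} = 3198077 - \frac{3692}{1537} = \frac{4915440657}{1537}$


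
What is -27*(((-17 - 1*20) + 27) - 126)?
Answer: 3672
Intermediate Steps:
-27*(((-17 - 1*20) + 27) - 126) = -27*(((-17 - 20) + 27) - 126) = -27*((-37 + 27) - 126) = -27*(-10 - 126) = -27*(-136) = 3672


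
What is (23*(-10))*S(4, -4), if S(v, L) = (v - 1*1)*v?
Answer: -2760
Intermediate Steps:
S(v, L) = v*(-1 + v) (S(v, L) = (v - 1)*v = (-1 + v)*v = v*(-1 + v))
(23*(-10))*S(4, -4) = (23*(-10))*(4*(-1 + 4)) = -920*3 = -230*12 = -2760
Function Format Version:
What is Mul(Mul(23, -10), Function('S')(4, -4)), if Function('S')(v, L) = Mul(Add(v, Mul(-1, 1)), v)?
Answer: -2760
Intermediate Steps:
Function('S')(v, L) = Mul(v, Add(-1, v)) (Function('S')(v, L) = Mul(Add(v, -1), v) = Mul(Add(-1, v), v) = Mul(v, Add(-1, v)))
Mul(Mul(23, -10), Function('S')(4, -4)) = Mul(Mul(23, -10), Mul(4, Add(-1, 4))) = Mul(-230, Mul(4, 3)) = Mul(-230, 12) = -2760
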